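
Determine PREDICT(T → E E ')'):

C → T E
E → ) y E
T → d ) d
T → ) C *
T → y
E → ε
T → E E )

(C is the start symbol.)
{ ')' }

PREDICT(T → E E ')') = (FIRST(RHS) \ {ε}) ∪ (FOLLOW(T) if ε ∈ FIRST(RHS), i.e. RHS ⇒* ε)
FIRST(E) = { ')', ε }
FIRST(E E ')') = { ')' }
ε ∉ FIRST(E E ')'), so FOLLOW(T) is not added.
PREDICT(T → E E ')') = { ')' }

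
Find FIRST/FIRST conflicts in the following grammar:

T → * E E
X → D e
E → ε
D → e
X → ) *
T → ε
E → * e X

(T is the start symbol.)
No FIRST/FIRST conflicts.

A FIRST/FIRST conflict occurs when two productions N → α and N → β for the same non-terminal have FIRST(α) ∩ FIRST(β) ≠ ∅ (with ε ∈ FIRST of a nullable right-hand side, so two nullable alternatives also conflict).

FIRST sets of the non-terminals at (or reachable through a nullable prefix from) the front of some alternative:
  FIRST(D) = { 'e' }

Productions for T:
  T → * E E: FIRST = { '*' }
  T → ε: FIRST = { ε }
Productions for X:
  X → D e: FIRST = { 'e' }
  X → ) *: FIRST = { ')' }
Productions for E:
  E → ε: FIRST = { ε }
  E → * e X: FIRST = { '*' }
D has only one production, so no FIRST/FIRST conflict is possible there.

All alternatives of each non-terminal have pairwise disjoint FIRST sets.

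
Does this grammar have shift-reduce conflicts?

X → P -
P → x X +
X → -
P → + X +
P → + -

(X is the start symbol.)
No shift-reduce conflicts

A shift-reduce conflict occurs when an LR(0) state has both:
  - a complete (reduce) item [A → α .] (dot at the end), and
  - a shift item [B → β . c γ] (dot before a terminal).

Augment with X' → X and build the canonical LR(0) collection (I0 = CLOSURE({[X' → . X]}), then GOTO on every symbol after a dot until no new states appear). It has 12 states:
  I0: { [P → . + -], [P → . + X +], [P → . x X +], [X → . -], [X → . P -], [X' → . X] }  — shift
  I1: { [P → + . -], [P → + . X +], [P → . + -], [P → . + X +], [P → . x X +], [X → . -], [X → . P -] }  — shift
  I2: { [X → - .] }  — reduce
  I3: { [X → P . -] }  — shift
  I4: { [X' → X .] }  — accept
  I5: { [P → . + -], [P → . + X +], [P → . x X +], [P → x . X +], [X → . -], [X → . P -] }  — shift
  I6: { [P → x X . +] }  — shift
  I7: { [P → x X + .] }  — reduce
  I8: { [X → P - .] }  — reduce
  I9: { [P → + - .], [X → - .] }  — 2 reduces
  I10: { [P → + X . +] }  — shift
  I11: { [P → + X + .] }  — reduce

No state contains both a complete item and a shift item.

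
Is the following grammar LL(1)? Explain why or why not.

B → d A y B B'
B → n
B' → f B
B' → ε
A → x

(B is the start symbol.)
No. Predict set conflict for B': { 'f' }

A grammar is LL(1) if for each non-terminal N with multiple productions, the predict sets of those productions are pairwise disjoint, where PREDICT(N → α) = (FIRST(α) \ {ε}) ∪ (FOLLOW(N) if α ⇒* ε).

Relevant sets:
  FOLLOW(B') = { $, 'f' }

For B:
  PREDICT(B → d A y B B') = { 'd' }
  PREDICT(B → n) = { 'n' }
For B':
  PREDICT(B' → f B) = { 'f' }
  PREDICT(B' → ε) = { $, 'f' }
A has a single production, so nothing to check there.

Conflict found: Predict set conflict for B': { 'f' }
The grammar is NOT LL(1).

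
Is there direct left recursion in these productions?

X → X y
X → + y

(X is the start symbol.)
Direct left recursion occurs when N → N α for some non-terminal N (the right-hand side begins with the left-hand side itself).

X → X y: LEFT RECURSIVE (starts with X)
X → + y: starts with '+'

The grammar has direct left recursion on: X.

Answer: Yes, X is left-recursive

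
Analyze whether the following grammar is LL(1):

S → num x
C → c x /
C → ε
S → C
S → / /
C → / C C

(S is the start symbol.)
No. Predict set conflict for S: { '/' }

A grammar is LL(1) if for each non-terminal N with multiple productions, the predict sets of those productions are pairwise disjoint, where PREDICT(N → α) = (FIRST(α) \ {ε}) ∪ (FOLLOW(N) if α ⇒* ε).

Relevant sets:
  FIRST(C) = { '/', 'c', ε }
  FOLLOW(S) = { $ }
  FOLLOW(C) = { $, '/', 'c' }

For S:
  PREDICT(S → num x) = { 'num' }
  PREDICT(S → C) = { $, '/', 'c' }
  PREDICT(S → '/' '/') = { '/' }
For C:
  PREDICT(C → c x '/') = { 'c' }
  PREDICT(C → ε) = { $, '/', 'c' }
  PREDICT(C → '/' C C) = { '/' }

Conflict found: Predict set conflict for S: { '/' }
The grammar is NOT LL(1).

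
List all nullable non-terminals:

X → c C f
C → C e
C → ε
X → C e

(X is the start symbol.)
{ 'C' }

ε-productions: C → ε
So C is immediately nullable.
No further non-terminal can be added: every production for the remaining non-terminals contains a terminal or a non-nullable non-terminal.
Nullable = { 'C' }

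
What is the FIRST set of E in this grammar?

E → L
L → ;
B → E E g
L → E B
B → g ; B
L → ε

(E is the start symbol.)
FIRST sets of the other non-terminals involved (by the same procedure, iterated to a fixed point):
  FIRST(L) = { ';', 'g', ε }

From E → L:
  - L is a non-terminal: add FIRST(L) \ {ε} = { ';', 'g' }
    L is nullable and nothing follows, so the whole right-hand side can vanish: ε ∈ FIRST(E)

Collecting: FIRST(E) = { ';', 'g', ε }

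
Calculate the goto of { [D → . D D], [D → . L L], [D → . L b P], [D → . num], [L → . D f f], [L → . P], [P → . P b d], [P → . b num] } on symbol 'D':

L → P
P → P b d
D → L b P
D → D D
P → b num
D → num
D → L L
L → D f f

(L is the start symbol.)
{ [D → . D D], [D → . L L], [D → . L b P], [D → . num], [D → D . D], [L → . D f f], [L → . P], [L → D . f f], [P → . P b d], [P → . b num] }

GOTO(I, 'D') = CLOSURE({ [A → αX.β] : [A → α.Xβ] ∈ I, X = 'D' })

Items with dot before 'D', with the dot advanced:
  [D → . D D] → [D → D . D]
  [L → . D f f] → [L → D . f f]
Closure of the advanced items:
  [D → D . D] has the dot before D: add [D → . L b P], [D → . D D], [D → . num], [D → . L L]
  [D → . L b P] has the dot before L: add [L → . P], [L → . D f f]
  [L → . P] has the dot before P: add [P → . P b d], [P → . b num]

GOTO = { [D → . D D], [D → . L L], [D → . L b P], [D → . num], [D → D . D], [L → . D f f], [L → . P], [L → D . f f], [P → . P b d], [P → . b num] }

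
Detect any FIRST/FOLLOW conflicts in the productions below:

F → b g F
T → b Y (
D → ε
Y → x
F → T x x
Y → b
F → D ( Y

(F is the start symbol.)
No FIRST/FOLLOW conflicts.

A FIRST/FOLLOW conflict occurs when a non-terminal N has a nullable alternative N → β (β ⇒* ε) and another alternative N → α with FIRST(α) ∩ FOLLOW(N) ≠ ∅: on such a lookahead the parser cannot decide between expanding α and letting N vanish via β.

Nullable non-terminals: D.
D has a nullable alternative but only one production, so nothing to check.

F, T, Y have no nullable alternative, so no FIRST/FOLLOW check is needed there.

No FIRST/FOLLOW conflicts found.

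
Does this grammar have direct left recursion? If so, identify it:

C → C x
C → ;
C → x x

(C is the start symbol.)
C → C x: LEFT RECURSIVE (starts with C)
C → ;: starts with ';'
C → x x: starts with x

The grammar has direct left recursion on: C.

Answer: Yes, C is left-recursive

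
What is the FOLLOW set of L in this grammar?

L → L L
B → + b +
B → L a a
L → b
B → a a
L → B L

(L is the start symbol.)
To compute FOLLOW(L), find every occurrence of L on a right-hand side N → α L β: add FIRST(β) \ {ε}, and if β is empty or nullable also add FOLLOW(N). Iterate to a fixed point.

L is the start symbol, so $ ∈ FOLLOW(L).
In L → L L: L is followed by L, add FIRST(L) \ {ε} = { '+', 'a', 'b' }
In L → L L: L is at the end; this adds FOLLOW(L) to itself — nothing new
In B → L a a: L is followed by a a, add FIRST(a a) \ {ε} = { 'a' }
In L → B L: L is at the end; this adds FOLLOW(L) to itself — nothing new

Taking the union: FOLLOW(L) = { $, '+', 'a', 'b' }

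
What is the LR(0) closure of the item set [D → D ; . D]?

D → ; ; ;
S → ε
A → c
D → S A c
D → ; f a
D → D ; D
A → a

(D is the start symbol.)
{ [D → . ; ; ;], [D → . ; f a], [D → . D ; D], [D → . S A c], [D → D ; . D], [S → .] }

Start with: [D → D ; . D]
  [D → D ; . D] has the dot before D: add [D → . ; ; ;], [D → . S A c], [D → . ; f a], [D → . D ; D]
  [D → . S A c] has the dot before S: add [S → .]
No further items can be added.

CLOSURE = { [D → . ; ; ;], [D → . ; f a], [D → . D ; D], [D → . S A c], [D → D ; . D], [S → .] }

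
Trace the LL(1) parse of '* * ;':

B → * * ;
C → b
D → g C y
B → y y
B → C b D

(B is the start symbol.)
Stack is shown with the top on the left.

Stack    Input    Action
------------------------
B $      * * ; $  output B → * * ;
* * ; $  * * ; $  match '*'
* ; $    * ; $    match '*'
; $      ; $      match ';'
$        $        accept

The string is accepted.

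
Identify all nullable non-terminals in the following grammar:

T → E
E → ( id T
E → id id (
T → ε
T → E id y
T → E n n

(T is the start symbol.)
{ 'T' }

A non-terminal is nullable if it can derive ε (the empty string): either it has an ε-production, or it has a production whose right-hand side consists entirely of nullable non-terminals.

ε-productions: T → ε
So T is immediately nullable.
No further non-terminal can be added: every production for the remaining non-terminals contains a terminal or a non-nullable non-terminal.
Nullable = { 'T' }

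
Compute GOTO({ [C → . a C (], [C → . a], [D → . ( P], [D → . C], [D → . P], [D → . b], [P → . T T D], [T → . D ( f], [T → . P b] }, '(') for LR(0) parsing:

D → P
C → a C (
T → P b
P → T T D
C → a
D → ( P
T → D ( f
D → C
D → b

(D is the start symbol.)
GOTO(I, '(') = CLOSURE({ [A → αX.β] : [A → α.Xβ] ∈ I, X = '(' })

Items with dot before '(', with the dot advanced:
  [D → . ( P] → [D → ( . P]
Closure of the advanced items:
  [D → ( . P] has the dot before P: add [P → . T T D]
  [P → . T T D] has the dot before T: add [T → . P b], [T → . D ( f]
  [T → . D ( f] has the dot before D: add [D → . P], [D → . ( P], [D → . C], [D → . b]
  [D → . C] has the dot before C: add [C → . a C (], [C → . a]

GOTO = { [C → . a C (], [C → . a], [D → ( . P], [D → . ( P], [D → . C], [D → . P], [D → . b], [P → . T T D], [T → . D ( f], [T → . P b] }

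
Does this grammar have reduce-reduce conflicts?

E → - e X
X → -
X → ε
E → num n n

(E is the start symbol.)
No reduce-reduce conflicts

Augment with E' → E and build the canonical LR(0) collection (I0 = CLOSURE({[E' → . E]}), then GOTO on every symbol after a dot until no new states appear). It has 9 states:
  I0: { [E → . - e X], [E → . num n n], [E' → . E] }  — shift
  I1: { [E → - . e X] }  — shift
  I2: { [E' → E .] }  — accept
  I3: { [E → num . n n] }  — shift
  I4: { [E → num n . n] }  — shift
  I5: { [E → num n n .] }  — reduce
  I6: { [E → - e . X], [X → . -], [X → .] }  — shift, reduce
  I7: { [X → - .] }  — reduce
  I8: { [E → - e X .] }  — reduce

No state contains more than one complete item.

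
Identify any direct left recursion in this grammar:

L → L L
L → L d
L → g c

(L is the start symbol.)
L → L L: LEFT RECURSIVE (starts with L)
L → L d: LEFT RECURSIVE (starts with L)
L → g c: starts with g

The grammar has direct left recursion on: L.

Answer: Yes, L is left-recursive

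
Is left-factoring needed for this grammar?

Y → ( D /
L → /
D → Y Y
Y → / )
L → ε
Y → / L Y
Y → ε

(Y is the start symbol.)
Left-factoring is needed when two productions for the same non-terminal
share a common prefix on the right-hand side.

Productions for Y:
  Y → ( D /
  Y → / )
  Y → / L Y
  Y → ε
Productions for L:
  L → /
  L → ε

Found common prefix '/' in productions for Y

Answer: Yes, Y has productions with common prefix '/'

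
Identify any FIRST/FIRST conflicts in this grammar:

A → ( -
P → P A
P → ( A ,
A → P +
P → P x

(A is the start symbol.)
Yes. A → '(' '-' / A → P '+' on { '(' }; P → P A / P → '(' A ',' on { '(' }; P → P A / P → P x on { '(' }; P → '(' A ',' / P → P x on { '(' }

A FIRST/FIRST conflict occurs when two productions N → α and N → β for the same non-terminal have FIRST(α) ∩ FIRST(β) ≠ ∅ (with ε ∈ FIRST of a nullable right-hand side, so two nullable alternatives also conflict).

FIRST sets of the non-terminals at (or reachable through a nullable prefix from) the front of some alternative:
  FIRST(P) = { '(' }

Productions for A:
  A → ( -: FIRST = { '(' }
  A → P +: FIRST = { '(' }
Productions for P:
  P → P A: FIRST = { '(' }
  P → ( A ,: FIRST = { '(' }
  P → P x: FIRST = { '(' }

Conflict for A: A → ( - and A → P +
  Overlap: { '(' }
Conflict for P: P → P A and P → ( A ,
  Overlap: { '(' }
Conflict for P: P → P A and P → P x
  Overlap: { '(' }
Conflict for P: P → ( A , and P → P x
  Overlap: { '(' }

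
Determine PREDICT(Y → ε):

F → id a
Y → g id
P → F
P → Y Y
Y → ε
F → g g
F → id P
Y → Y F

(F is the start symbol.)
{ $, 'g', 'id' }

PREDICT(Y → ε) = (FIRST(RHS) \ {ε}) ∪ (FOLLOW(Y) if ε ∈ FIRST(RHS), i.e. RHS ⇒* ε)
The right-hand side is ε (FIRST(ε) = { ε }), so the predict set is FOLLOW(Y) = { $, 'g', 'id' }
PREDICT(Y → ε) = { $, 'g', 'id' }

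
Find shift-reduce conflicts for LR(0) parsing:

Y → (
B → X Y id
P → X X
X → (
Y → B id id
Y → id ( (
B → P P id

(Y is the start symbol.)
A shift-reduce conflict occurs when an LR(0) state has both:
  - a complete (reduce) item [A → α .] (dot at the end), and
  - a shift item [B → β . c γ] (dot before a terminal).

Augment with Y' → Y and build the canonical LR(0) collection (I0 = CLOSURE({[Y' → . Y]}), then GOTO on every symbol after a dot until no new states appear). It has 19 states:
  I0: { [B → . P P id], [B → . X Y id], [P → . X X], [X → . (], [Y → . (], [Y → . B id id], [Y → . id ( (], [Y' → . Y] }  — shift
  I1: { [X → ( .], [Y → ( .] }  — 2 reduces
  I2: { [Y → B . id id] }  — shift
  I3: { [B → P . P id], [P → . X X], [X → . (] }  — shift
  I4: { [B → . P P id], [B → . X Y id], [B → X . Y id], [P → . X X], [P → X . X], [X → . (], [Y → . (], [Y → . B id id], [Y → . id ( (] }  — shift
  I5: { [Y' → Y .] }  — accept
  I6: { [Y → id . ( (] }  — shift
  I7: { [Y → id ( . (] }  — shift
  I8: { [Y → id ( ( .] }  — reduce
  I9: { [B → . P P id], [B → . X Y id], [B → X . Y id], [P → . X X], [P → X . X], [P → X X .], [X → . (], [Y → . (], [Y → . B id id], [Y → . id ( (] }  — shift, reduce
  I10: { [B → X Y . id] }  — shift
  I11: { [B → X Y id .] }  — reduce
  I12: { [X → ( .] }  — reduce
  I13: { [B → P P . id] }  — shift
  I14: { [P → X . X], [X → . (] }  — shift
  I15: { [P → X X .] }  — reduce
  I16: { [B → P P id .] }  — reduce
  I17: { [Y → B id . id] }  — shift
  I18: { [Y → B id id .] }  — reduce

I9 contains reduce item [P → X X .] and shift items [X → . (], [Y → . (], [Y → . id ( (] — shift-reduce conflict.

Answer: Yes — I9: [P → X X .] vs [X → . (]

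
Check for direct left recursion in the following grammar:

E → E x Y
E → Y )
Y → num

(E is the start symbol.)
Direct left recursion occurs when N → N α for some non-terminal N (the right-hand side begins with the left-hand side itself).

E → E x Y: LEFT RECURSIVE (starts with E)
E → Y ): starts with Y
Y → num: starts with num

The grammar has direct left recursion on: E.

Answer: Yes, E is left-recursive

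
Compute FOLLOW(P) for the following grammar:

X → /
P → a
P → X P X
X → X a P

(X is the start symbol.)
To compute FOLLOW(P), find every occurrence of P on a right-hand side N → α P β: add FIRST(β) \ {ε}, and if β is empty or nullable also add FOLLOW(N). Iterate to a fixed point.

In P → X P X: P is followed by X, add FIRST(X) \ {ε} = { '/' }
In X → X a P: P is at the end, add FOLLOW(X)

The FOLLOW sets referred to above (computed the same way, to a fixed point):
  FOLLOW(X) = { $, '/', 'a' }

Taking the union: FOLLOW(P) = { $, '/', 'a' }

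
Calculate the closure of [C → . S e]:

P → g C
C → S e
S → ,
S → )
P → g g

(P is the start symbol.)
Start with: [C → . S e]
  [C → . S e] has the dot before S: add [S → . ,], [S → . )]
No further items can be added.

CLOSURE = { [C → . S e], [S → . )], [S → . ,] }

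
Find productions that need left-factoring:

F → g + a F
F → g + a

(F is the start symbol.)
Yes, F has productions with common prefix 'g + a'

Left-factoring is needed when two productions for the same non-terminal
share a common prefix on the right-hand side.

Productions for F:
  F → g + a F
  F → g + a

Found common prefix 'g + a' in productions for F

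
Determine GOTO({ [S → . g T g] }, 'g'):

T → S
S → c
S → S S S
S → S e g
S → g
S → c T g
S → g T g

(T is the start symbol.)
{ [S → . S S S], [S → . S e g], [S → . c T g], [S → . c], [S → . g T g], [S → . g], [S → g . T g], [T → . S] }

GOTO(I, 'g') = CLOSURE({ [A → αX.β] : [A → α.Xβ] ∈ I, X = 'g' })

Items with dot before 'g', with the dot advanced:
  [S → . g T g] → [S → g . T g]
Closure of the advanced items:
  [S → g . T g] has the dot before T: add [T → . S]
  [T → . S] has the dot before S: add [S → . c], [S → . S S S], [S → . S e g], [S → . g], [S → . c T g], [S → . g T g]

GOTO = { [S → . S S S], [S → . S e g], [S → . c T g], [S → . c], [S → . g T g], [S → . g], [S → g . T g], [T → . S] }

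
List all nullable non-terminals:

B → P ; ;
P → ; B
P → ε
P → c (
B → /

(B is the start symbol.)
ε-productions: P → ε
So P is immediately nullable.
No further non-terminal can be added: every production for the remaining non-terminals contains a terminal or a non-nullable non-terminal.
Nullable = { 'P' }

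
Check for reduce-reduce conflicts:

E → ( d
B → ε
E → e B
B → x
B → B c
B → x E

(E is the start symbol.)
Augment with E' → E and build the canonical LR(0) collection (I0 = CLOSURE({[E' → . E]}), then GOTO on every symbol after a dot until no new states appear). It has 9 states:
  I0: { [E → . ( d], [E → . e B], [E' → . E] }  — shift
  I1: { [E → ( . d] }  — shift
  I2: { [E' → E .] }  — accept
  I3: { [B → . B c], [B → . x E], [B → . x], [B → .], [E → e . B] }  — shift, reduce
  I4: { [B → B . c], [E → e B .] }  — shift, reduce
  I5: { [B → x . E], [B → x .], [E → . ( d], [E → . e B] }  — shift, reduce
  I6: { [B → x E .] }  — reduce
  I7: { [B → B c .] }  — reduce
  I8: { [E → ( d .] }  — reduce

No state contains more than one complete item.

Answer: No reduce-reduce conflicts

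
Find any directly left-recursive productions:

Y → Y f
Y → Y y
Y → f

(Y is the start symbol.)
Y → Y f: LEFT RECURSIVE (starts with Y)
Y → Y y: LEFT RECURSIVE (starts with Y)
Y → f: starts with f

The grammar has direct left recursion on: Y.

Answer: Yes, Y is left-recursive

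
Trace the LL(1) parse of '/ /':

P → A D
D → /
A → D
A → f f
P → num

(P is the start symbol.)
LL(1) parsing maintains a stack (initially the start symbol over $) and the input. At each step: if the stack top is a terminal, match it against the current input token; if it is a non-terminal N, replace it with the RHS of M[N, lookahead] (the unique production whose predict set contains the lookahead).

Stack is shown with the top on the left.

Stack  Input  Action
--------------------
P $    / / $  output P → A D
A D $  / / $  output A → D
D D $  / / $  output D → /
/ D $  / / $  match '/'
D $    / $    output D → /
/ $    / $    match '/'
$      $      accept

The string is accepted.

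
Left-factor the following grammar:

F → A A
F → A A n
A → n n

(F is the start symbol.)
Left-factoring transforms A → αβ₁ | αβ₂ into A → αA' and A' → β₁ | β₂
(α is the longest common prefix among the alternatives). Repeat until
no nonterminal has two alternatives with a common prefix.

Round 1: F has alternatives sharing prefix 'A A'. Introduce F': F → A A F'
  Add: F' → ε
  Add: F' → n

No remaining common prefixes — done.

Resulting grammar:
F → A A F'
F' → ε
F' → n
A → n n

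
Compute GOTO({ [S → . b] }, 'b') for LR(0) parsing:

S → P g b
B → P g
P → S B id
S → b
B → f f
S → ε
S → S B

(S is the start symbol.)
GOTO(I, 'b') = CLOSURE({ [A → αX.β] : [A → α.Xβ] ∈ I, X = 'b' })

Items with dot before 'b', with the dot advanced:
  [S → . b] → [S → b .]
Closure adds nothing (no advanced item has the dot before a non-terminal).

GOTO = { [S → b .] }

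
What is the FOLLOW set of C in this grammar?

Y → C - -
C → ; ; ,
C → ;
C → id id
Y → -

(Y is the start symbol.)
{ '-' }

To compute FOLLOW(C), find every occurrence of C on a right-hand side N → α C β: add FIRST(β) \ {ε}, and if β is empty or nullable also add FOLLOW(N). Iterate to a fixed point.

In Y → C - -: C is followed by '-' '-', add FIRST('-' '-') \ {ε} = { '-' }

Taking the union: FOLLOW(C) = { '-' }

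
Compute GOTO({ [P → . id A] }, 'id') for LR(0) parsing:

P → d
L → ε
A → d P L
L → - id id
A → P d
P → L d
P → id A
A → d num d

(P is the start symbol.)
GOTO(I, 'id') = CLOSURE({ [A → αX.β] : [A → α.Xβ] ∈ I, X = 'id' })

Items with dot before 'id', with the dot advanced:
  [P → . id A] → [P → id . A]
Closure of the advanced items:
  [P → id . A] has the dot before A: add [A → . d P L], [A → . P d], [A → . d num d]
  [A → . P d] has the dot before P: add [P → . d], [P → . L d], [P → . id A]
  [P → . L d] has the dot before L: add [L → .], [L → . - id id]

GOTO = { [A → . P d], [A → . d P L], [A → . d num d], [L → . - id id], [L → .], [P → . L d], [P → . d], [P → . id A], [P → id . A] }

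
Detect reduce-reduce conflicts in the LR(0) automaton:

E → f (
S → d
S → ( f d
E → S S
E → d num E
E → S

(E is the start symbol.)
A reduce-reduce conflict occurs when an LR(0) state has two complete items [A → α .] and [B → β .] — both call for a reduction, and with no lookahead the parser cannot choose between them.

Augment with E' → E and build the canonical LR(0) collection (I0 = CLOSURE({[E' → . E]}), then GOTO on every symbol after a dot until no new states appear). It has 13 states:
  I0: { [E → . S S], [E → . S], [E → . d num E], [E → . f (], [E' → . E], [S → . ( f d], [S → . d] }  — shift
  I1: { [S → ( . f d] }  — shift
  I2: { [E' → E .] }  — accept
  I3: { [E → S . S], [E → S .], [S → . ( f d], [S → . d] }  — shift, reduce
  I4: { [E → d . num E], [S → d .] }  — shift, reduce
  I5: { [E → f . (] }  — shift
  I6: { [E → f ( .] }  — reduce
  I7: { [E → . S S], [E → . S], [E → . d num E], [E → . f (], [E → d num . E], [S → . ( f d], [S → . d] }  — shift
  I8: { [E → d num E .] }  — reduce
  I9: { [E → S S .] }  — reduce
  I10: { [S → d .] }  — reduce
  I11: { [S → ( f . d] }  — shift
  I12: { [S → ( f d .] }  — reduce

No state contains more than one complete item.

Answer: No reduce-reduce conflicts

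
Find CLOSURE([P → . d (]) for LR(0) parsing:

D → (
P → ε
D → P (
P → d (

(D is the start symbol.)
To compute CLOSURE, for each item [A → α.Bβ] where B is a non-terminal, add [B → .γ] for all productions B → γ; repeat for the newly added items until nothing changes.

Start with: [P → . d (]
The dot precedes the terminal d, so nothing is added.

CLOSURE = { [P → . d (] }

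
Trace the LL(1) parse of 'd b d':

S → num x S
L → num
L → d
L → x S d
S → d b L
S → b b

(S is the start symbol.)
Stack is shown with the top on the left.

Stack    Input    Action
------------------------
S $      d b d $  output S → d b L
d b L $  d b d $  match 'd'
b L $    b d $    match 'b'
L $      d $      output L → d
d $      d $      match 'd'
$        $        accept

The string is accepted.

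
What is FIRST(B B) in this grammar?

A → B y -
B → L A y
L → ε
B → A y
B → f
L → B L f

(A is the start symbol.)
FIRST sets of the non-terminals involved (from the grammar, by fixed-point iteration):
  FIRST(B) = { 'f' }

To compute FIRST(B B), process the symbols left to right:
Symbol B is a non-terminal. Add FIRST(B) \ {ε} = { 'f' }
B is not nullable (ε ∉ FIRST(B)), so stop here.
FIRST(B B) = { 'f' }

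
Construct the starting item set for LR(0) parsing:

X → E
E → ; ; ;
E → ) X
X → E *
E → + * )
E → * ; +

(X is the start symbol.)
First, augment the grammar with X' → X
I₀ = CLOSURE({ [X' → . X] }):
  [X' → . X] has the dot before X: add [X → . E], [X → . E *]
  [X → . E] has the dot before E: add [E → . ; ; ;], [E → . ) X], [E → . + * )], [E → . * ; +]
No further items can be added.

I₀ = { [E → . ) X], [E → . * ; +], [E → . + * )], [E → . ; ; ;], [X → . E *], [X → . E], [X' → . X] }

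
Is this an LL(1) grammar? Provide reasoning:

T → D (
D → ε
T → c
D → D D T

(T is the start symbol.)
A grammar is LL(1) if for each non-terminal N with multiple productions, the predict sets of those productions are pairwise disjoint, where PREDICT(N → α) = (FIRST(α) \ {ε}) ∪ (FOLLOW(N) if α ⇒* ε).

Relevant sets:
  FIRST(D) = { '(', 'c', ε }
  FIRST(T) = { '(', 'c' }
  FOLLOW(D) = { '(', 'c' }

For T:
  PREDICT(T → D '(') = { '(', 'c' }
  PREDICT(T → c) = { 'c' }
For D:
  PREDICT(D → ε) = { '(', 'c' }
  PREDICT(D → D D T) = { '(', 'c' }

Conflict found: Predict set conflict for T: { 'c' }
The grammar is NOT LL(1).

Answer: No. Predict set conflict for T: { 'c' }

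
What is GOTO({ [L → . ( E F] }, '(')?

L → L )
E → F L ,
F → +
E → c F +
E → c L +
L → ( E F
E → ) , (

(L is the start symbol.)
{ [E → . ) , (], [E → . F L ,], [E → . c F +], [E → . c L +], [F → . +], [L → ( . E F] }

GOTO(I, '(') = CLOSURE({ [A → αX.β] : [A → α.Xβ] ∈ I, X = '(' })

Items with dot before '(', with the dot advanced:
  [L → . ( E F] → [L → ( . E F]
Closure of the advanced items:
  [L → ( . E F] has the dot before E: add [E → . F L ,], [E → . c F +], [E → . c L +], [E → . ) , (]
  [E → . F L ,] has the dot before F: add [F → . +]

GOTO = { [E → . ) , (], [E → . F L ,], [E → . c F +], [E → . c L +], [F → . +], [L → ( . E F] }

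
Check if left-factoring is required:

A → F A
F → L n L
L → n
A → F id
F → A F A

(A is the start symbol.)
Yes, A has productions with common prefix 'F'

Left-factoring is needed when two productions for the same non-terminal
share a common prefix on the right-hand side.

Productions for A:
  A → F A
  A → F id
Productions for F:
  F → L n L
  F → A F A

Found common prefix 'F' in productions for A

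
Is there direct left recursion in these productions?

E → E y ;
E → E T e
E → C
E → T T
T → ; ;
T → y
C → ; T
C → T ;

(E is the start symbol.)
Yes, E is left-recursive

E → E y ;: LEFT RECURSIVE (starts with E)
E → E T e: LEFT RECURSIVE (starts with E)
E → C: starts with C
E → T T: starts with T
T → ; ;: starts with ';'
T → y: starts with y
C → ; T: starts with ';'
C → T ;: starts with T

The grammar has direct left recursion on: E.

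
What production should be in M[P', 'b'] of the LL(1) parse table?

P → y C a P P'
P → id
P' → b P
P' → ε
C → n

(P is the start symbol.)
P' → b P, P' → ε

To find M[P', 'b'], we find productions for P' where 'b' is in the predict set (PREDICT(N → α) = (FIRST(α) \ {ε}) ∪ (FOLLOW(N) if α ⇒* ε)).

Relevant sets:
  FOLLOW(P') = { $, 'b' }

P' → b P: PREDICT = { 'b' }
  'b' is in predict set, so this production goes in M[P', 'b']
P' → ε: PREDICT = { $, 'b' }
  'b' is in predict set, so this production goes in M[P', 'b']

M[P', 'b'] = P' → b P, P' → ε  (a multiply-defined cell — the grammar is not LL(1))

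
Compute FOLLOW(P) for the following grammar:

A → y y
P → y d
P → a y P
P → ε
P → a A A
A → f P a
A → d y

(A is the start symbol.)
To compute FOLLOW(P), find every occurrence of P on a right-hand side N → α P β: add FIRST(β) \ {ε}, and if β is empty or nullable also add FOLLOW(N). Iterate to a fixed point.

In P → a y P: P is at the end; this adds FOLLOW(P) to itself — nothing new
In A → f P a: P is followed by a, add FIRST(a) \ {ε} = { 'a' }

Taking the union: FOLLOW(P) = { 'a' }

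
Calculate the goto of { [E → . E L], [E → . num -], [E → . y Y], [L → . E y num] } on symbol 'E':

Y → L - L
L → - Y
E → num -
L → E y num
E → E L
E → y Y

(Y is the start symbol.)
{ [E → . E L], [E → . num -], [E → . y Y], [E → E . L], [L → . - Y], [L → . E y num], [L → E . y num] }

GOTO(I, 'E') = CLOSURE({ [A → αX.β] : [A → α.Xβ] ∈ I, X = 'E' })

Items with dot before 'E', with the dot advanced:
  [E → . E L] → [E → E . L]
  [L → . E y num] → [L → E . y num]
Closure of the advanced items:
  [E → E . L] has the dot before L: add [L → . - Y], [L → . E y num]
  [L → . E y num] has the dot before E: add [E → . num -], [E → . E L], [E → . y Y]

GOTO = { [E → . E L], [E → . num -], [E → . y Y], [E → E . L], [L → . - Y], [L → . E y num], [L → E . y num] }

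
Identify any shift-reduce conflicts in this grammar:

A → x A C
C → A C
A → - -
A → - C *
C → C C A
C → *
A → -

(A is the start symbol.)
Augment with A' → A and build the canonical LR(0) collection (I0 = CLOSURE({[A' → . A]}), then GOTO on every symbol after a dot until no new states appear). It has 14 states:
  I0: { [A → . - -], [A → . - C *], [A → . -], [A → . x A C], [A' → . A] }  — shift
  I1: { [A → - . -], [A → - . C *], [A → - .], [A → . - -], [A → . - C *], [A → . -], [A → . x A C], [C → . *], [C → . A C], [C → . C C A] }  — shift, reduce
  I2: { [A' → A .] }  — accept
  I3: { [A → . - -], [A → . - C *], [A → . -], [A → . x A C], [A → x . A C] }  — shift
  I4: { [A → . - -], [A → . - C *], [A → . -], [A → . x A C], [A → x A . C], [C → . *], [C → . A C], [C → . C C A] }  — shift
  I5: { [C → * .] }  — reduce
  I6: { [A → . - -], [A → . - C *], [A → . -], [A → . x A C], [C → . *], [C → . A C], [C → . C C A], [C → A . C] }  — shift
  I7: { [A → . - -], [A → . - C *], [A → . -], [A → . x A C], [A → x A C .], [C → . *], [C → . A C], [C → . C C A], [C → C . C A] }  — shift, reduce
  I8: { [A → . - -], [A → . - C *], [A → . -], [A → . x A C], [C → . *], [C → . A C], [C → . C C A], [C → C . C A], [C → C C . A] }  — shift
  I9: { [A → . - -], [A → . - C *], [A → . -], [A → . x A C], [C → . *], [C → . A C], [C → . C C A], [C → A . C], [C → C C A .] }  — shift, reduce
  I10: { [A → . - -], [A → . - C *], [A → . -], [A → . x A C], [C → . *], [C → . A C], [C → . C C A], [C → A C .], [C → C . C A] }  — shift, reduce
  I11: { [A → - - .], [A → - . -], [A → - . C *], [A → - .], [A → . - -], [A → . - C *], [A → . -], [A → . x A C], [C → . *], [C → . A C], [C → . C C A] }  — shift, 2 reduces
  I12: { [A → - C . *], [A → . - -], [A → . - C *], [A → . -], [A → . x A C], [C → . *], [C → . A C], [C → . C C A], [C → C . C A] }  — shift
  I13: { [A → - C * .], [C → * .] }  — 2 reduces

I1 contains reduce item [A → - .] and shift items [A → . -], [A → . - -], [A → - . -], [A → . - C *], [A → . x A C], [C → . *] — shift-reduce conflict.
I7 contains reduce item [A → x A C .] and shift items [A → . -], [A → . - -], [A → . - C *], [A → . x A C], [C → . *] — shift-reduce conflict.
I9 contains reduce item [C → C C A .] and shift items [A → . -], [A → . - -], [A → . - C *], [A → . x A C], [C → . *] — shift-reduce conflict.
I10 contains reduce item [C → A C .] and shift items [A → . -], [A → . - -], [A → . - C *], [A → . x A C], [C → . *] — shift-reduce conflict.
I11 contains reduce items [A → - .], [A → - - .] and shift items [A → . -], [A → . - -], [A → - . -], [A → . - C *], [A → . x A C], [C → . *] — shift-reduce conflict.

Answer: Yes — I1: [A → - .] vs [A → . -]; I7: [A → x A C .] vs [A → . -]; I9: [C → C C A .] vs [A → . -]; I10: [C → A C .] vs [A → . -]; I11: [A → - .] vs [A → . -]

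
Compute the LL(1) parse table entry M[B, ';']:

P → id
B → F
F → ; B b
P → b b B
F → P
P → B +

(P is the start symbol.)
B → F

To find M[B, ';'], we find productions for B where ';' is in the predict set (PREDICT(N → α) = (FIRST(α) \ {ε}) ∪ (FOLLOW(N) if α ⇒* ε)).

Relevant sets:
  FIRST(F) = { ';', 'b', 'id' }

B → F: PREDICT = { ';', 'b', 'id' }
  ';' is in predict set, so this production goes in M[B, ';']

M[B, ';'] = B → F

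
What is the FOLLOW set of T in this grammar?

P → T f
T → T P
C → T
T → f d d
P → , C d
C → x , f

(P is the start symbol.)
{ ',', 'd', 'f' }

To compute FOLLOW(T), find every occurrence of T on a right-hand side N → α T β: add FIRST(β) \ {ε}, and if β is empty or nullable also add FOLLOW(N). Iterate to a fixed point.

In P → T f: T is followed by f, add FIRST(f) \ {ε} = { 'f' }
In T → T P: T is followed by P, add FIRST(P) \ {ε} = { ',', 'f' }
In C → T: T is at the end, add FOLLOW(C)

The FOLLOW sets referred to above (computed the same way, to a fixed point):
  FOLLOW(C) = { 'd' }

Taking the union: FOLLOW(T) = { ',', 'd', 'f' }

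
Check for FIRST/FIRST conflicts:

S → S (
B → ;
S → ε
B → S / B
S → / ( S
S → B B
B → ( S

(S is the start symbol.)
Yes. S → S '(' / S → '/' '(' S on { '/' }; S → S '(' / S → B B on { '(', '/', ';' }; S → '/' '(' S / S → B B on { '/' }; B → ';' / B → S '/' B on { ';' }; B → S '/' B / B → '(' S on { '(' }

A FIRST/FIRST conflict occurs when two productions N → α and N → β for the same non-terminal have FIRST(α) ∩ FIRST(β) ≠ ∅ (with ε ∈ FIRST of a nullable right-hand side, so two nullable alternatives also conflict).

FIRST sets of the non-terminals at (or reachable through a nullable prefix from) the front of some alternative:
  FIRST(S) = { '(', '/', ';', ε }
  FIRST(B) = { '(', '/', ';' }

Productions for S:
  S → S (: FIRST = { '(', '/', ';' }
  S → ε: FIRST = { ε }
  S → / ( S: FIRST = { '/' }
  S → B B: FIRST = { '(', '/', ';' }
Productions for B:
  B → ;: FIRST = { ';' }
  B → S / B: FIRST = { '(', '/', ';' }
  B → ( S: FIRST = { '(' }

Conflict for S: S → S ( and S → / ( S
  Overlap: { '/' }
Conflict for S: S → S ( and S → B B
  Overlap: { '(', '/', ';' }
Conflict for S: S → / ( S and S → B B
  Overlap: { '/' }
Conflict for B: B → ; and B → S / B
  Overlap: { ';' }
Conflict for B: B → S / B and B → ( S
  Overlap: { '(' }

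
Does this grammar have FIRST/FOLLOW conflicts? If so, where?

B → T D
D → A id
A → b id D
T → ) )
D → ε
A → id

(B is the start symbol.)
Nullable non-terminals: D.
FIRST sets used below: FIRST(A) = { 'b', 'id' }

D: nullable alternative(s) D → ε; FOLLOW(D) = { $, 'id' }
  D → A id: FIRST \ {ε} = { 'b', 'id' } — overlaps FOLLOW(D) on { 'id' }: CONFLICT
  D → ε: FIRST \ {ε} = { } — this is the only nullable alternative, skip

A, B, T have no nullable alternative, so no FIRST/FOLLOW check is needed there.

So the grammar has 1 FIRST/FOLLOW conflict (marked CONFLICT above).

Answer: Yes. D → A id with FOLLOW(D) on { 'id' }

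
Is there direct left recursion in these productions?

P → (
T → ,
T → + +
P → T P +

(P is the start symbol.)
No direct left recursion

Direct left recursion occurs when N → N α for some non-terminal N (the right-hand side begins with the left-hand side itself).

P → (: starts with '('
T → ,: starts with ','
T → + +: starts with '+'
P → T P +: starts with T

No direct left recursion found.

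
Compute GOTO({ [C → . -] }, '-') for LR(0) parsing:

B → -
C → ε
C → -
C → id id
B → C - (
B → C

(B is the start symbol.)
{ [C → - .] }

GOTO(I, '-') = CLOSURE({ [A → αX.β] : [A → α.Xβ] ∈ I, X = '-' })

Items with dot before '-', with the dot advanced:
  [C → . -] → [C → - .]
Closure adds nothing (no advanced item has the dot before a non-terminal).

GOTO = { [C → - .] }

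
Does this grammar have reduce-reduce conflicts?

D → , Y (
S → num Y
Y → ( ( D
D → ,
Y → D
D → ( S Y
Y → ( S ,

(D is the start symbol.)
Augment with D' → D and build the canonical LR(0) collection (I0 = CLOSURE({[D' → . D]}), then GOTO on every symbol after a dot until no new states appear). It has 16 states:
  I0: { [D → . ( S Y], [D → . , Y (], [D → . ,], [D' → . D] }  — shift
  I1: { [D → ( . S Y], [S → . num Y] }  — shift
  I2: { [D → , . Y (], [D → , .], [D → . ( S Y], [D → . , Y (], [D → . ,], [Y → . ( ( D], [Y → . ( S ,], [Y → . D] }  — shift, reduce
  I3: { [D' → D .] }  — accept
  I4: { [D → ( . S Y], [S → . num Y], [Y → ( . ( D], [Y → ( . S ,] }  — shift
  I5: { [Y → D .] }  — reduce
  I6: { [D → , Y . (] }  — shift
  I7: { [D → , Y ( .] }  — reduce
  I8: { [D → . ( S Y], [D → . , Y (], [D → . ,], [Y → ( ( . D] }  — shift
  I9: { [D → ( S . Y], [D → . ( S Y], [D → . , Y (], [D → . ,], [Y → ( S . ,], [Y → . ( ( D], [Y → . ( S ,], [Y → . D] }  — shift
  I10: { [D → . ( S Y], [D → . , Y (], [D → . ,], [S → num . Y], [Y → . ( ( D], [Y → . ( S ,], [Y → . D] }  — shift
  I11: { [S → num Y .] }  — reduce
  I12: { [D → , . Y (], [D → , .], [D → . ( S Y], [D → . , Y (], [D → . ,], [Y → ( S , .], [Y → . ( ( D], [Y → . ( S ,], [Y → . D] }  — shift, 2 reduces
  I13: { [D → ( S Y .] }  — reduce
  I14: { [Y → ( ( D .] }  — reduce
  I15: { [D → ( S . Y], [D → . ( S Y], [D → . , Y (], [D → . ,], [Y → . ( ( D], [Y → . ( S ,], [Y → . D] }  — shift

I12 contains complete items [D → , .], [Y → ( S , .] — reduce-reduce conflict.

Answer: Yes — I12: [D → , .] vs [Y → ( S , .]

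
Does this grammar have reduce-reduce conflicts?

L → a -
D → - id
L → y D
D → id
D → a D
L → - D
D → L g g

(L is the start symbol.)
Augment with L' → L and build the canonical LR(0) collection (I0 = CLOSURE({[L' → . L]}), then GOTO on every symbol after a dot until no new states appear). It has 17 states:
  I0: { [L → . - D], [L → . a -], [L → . y D], [L' → . L] }  — shift
  I1: { [D → . - id], [D → . L g g], [D → . a D], [D → . id], [L → - . D], [L → . - D], [L → . a -], [L → . y D] }  — shift
  I2: { [L' → L .] }  — accept
  I3: { [L → a . -] }  — shift
  I4: { [D → . - id], [D → . L g g], [D → . a D], [D → . id], [L → . - D], [L → . a -], [L → . y D], [L → y . D] }  — shift
  I5: { [D → - . id], [D → . - id], [D → . L g g], [D → . a D], [D → . id], [L → - . D], [L → . - D], [L → . a -], [L → . y D] }  — shift
  I6: { [L → y D .] }  — reduce
  I7: { [D → L . g g] }  — shift
  I8: { [D → . - id], [D → . L g g], [D → . a D], [D → . id], [D → a . D], [L → . - D], [L → . a -], [L → . y D], [L → a . -] }  — shift
  I9: { [D → id .] }  — reduce
  I10: { [D → - . id], [D → . - id], [D → . L g g], [D → . a D], [D → . id], [L → - . D], [L → . - D], [L → . a -], [L → . y D], [L → a - .] }  — shift, reduce
  I11: { [D → a D .] }  — reduce
  I12: { [L → - D .] }  — reduce
  I13: { [D → - id .], [D → id .] }  — 2 reduces
  I14: { [D → L g . g] }  — shift
  I15: { [D → L g g .] }  — reduce
  I16: { [L → a - .] }  — reduce

I13 contains complete items [D → - id .], [D → id .] — reduce-reduce conflict.

Answer: Yes — I13: [D → - id .] vs [D → id .]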